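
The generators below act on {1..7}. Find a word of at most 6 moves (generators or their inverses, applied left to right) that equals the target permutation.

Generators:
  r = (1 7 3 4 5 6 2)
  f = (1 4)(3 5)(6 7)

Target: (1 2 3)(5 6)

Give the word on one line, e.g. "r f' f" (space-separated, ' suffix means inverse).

  after f: (1 4)(3 5)(6 7)
  after r: (1 5 4 7 2)(3 6)
  after r: (1 6 4 3 2 7)
  after r: (1 2 3)(5 6)

f r r r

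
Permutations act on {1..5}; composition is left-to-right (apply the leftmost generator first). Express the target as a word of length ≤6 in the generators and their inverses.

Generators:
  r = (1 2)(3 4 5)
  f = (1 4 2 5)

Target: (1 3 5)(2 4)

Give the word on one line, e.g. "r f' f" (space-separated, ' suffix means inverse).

r r r f' r'

  after r: (1 2)(3 4 5)
  after r: (3 5 4)
  after r: (1 2)
  after f': (1 4)(2 5)
  after r': (1 3 5)(2 4)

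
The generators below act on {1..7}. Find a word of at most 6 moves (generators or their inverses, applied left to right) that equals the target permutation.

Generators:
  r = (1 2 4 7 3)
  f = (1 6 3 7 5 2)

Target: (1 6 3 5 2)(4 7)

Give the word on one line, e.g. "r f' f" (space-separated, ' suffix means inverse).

  after f: (1 6 3 7 5 2)
  after r': (1 6 7 5)(2 3 4)
  after f': (2 6 3 4 5)
  after r': (1 3 2 6 7 4 5)
  after f': (1 6 3 5 2)(4 7)

f r' f' r' f'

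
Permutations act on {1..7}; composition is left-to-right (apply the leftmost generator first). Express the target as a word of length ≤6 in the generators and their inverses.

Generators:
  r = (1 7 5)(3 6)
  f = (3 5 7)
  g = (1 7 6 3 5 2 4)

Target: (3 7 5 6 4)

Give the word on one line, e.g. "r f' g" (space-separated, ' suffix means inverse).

r g r f' g'

  after r: (1 7 5)(3 6)
  after g: (1 6 5 7 2 4)
  after r: (1 3 6)(2 4 7)
  after f': (1 7 2 4 5 3 6)
  after g': (3 7 5 6 4)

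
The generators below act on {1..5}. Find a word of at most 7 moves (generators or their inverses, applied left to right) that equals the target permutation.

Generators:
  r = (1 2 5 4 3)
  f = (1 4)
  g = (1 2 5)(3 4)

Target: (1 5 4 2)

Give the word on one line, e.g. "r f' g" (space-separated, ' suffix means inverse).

g' g' r' f r'

  after g': (1 5 2)(3 4)
  after g': (1 2 5)
  after r': (3 4 5)
  after f: (1 4 5 3)
  after r': (1 5 4 2)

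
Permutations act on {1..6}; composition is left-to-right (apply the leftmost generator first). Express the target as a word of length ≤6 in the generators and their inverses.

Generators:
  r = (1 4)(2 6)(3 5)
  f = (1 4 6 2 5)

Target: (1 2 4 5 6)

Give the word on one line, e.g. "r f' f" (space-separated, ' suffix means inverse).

f f r' r' f

  after f: (1 4 6 2 5)
  after f: (1 6 5 4 2)
  after r': (1 2 4 6 3 5)
  after r': (1 6 5 4 2)
  after f: (1 2 4 5 6)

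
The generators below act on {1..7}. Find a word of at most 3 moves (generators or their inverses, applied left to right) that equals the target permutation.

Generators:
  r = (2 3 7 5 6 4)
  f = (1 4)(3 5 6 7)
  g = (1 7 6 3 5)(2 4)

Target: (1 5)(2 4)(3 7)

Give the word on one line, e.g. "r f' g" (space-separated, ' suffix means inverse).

f' f' g'

  after f': (1 4)(3 7 6 5)
  after f': (3 6)(5 7)
  after g': (1 5)(2 4)(3 7)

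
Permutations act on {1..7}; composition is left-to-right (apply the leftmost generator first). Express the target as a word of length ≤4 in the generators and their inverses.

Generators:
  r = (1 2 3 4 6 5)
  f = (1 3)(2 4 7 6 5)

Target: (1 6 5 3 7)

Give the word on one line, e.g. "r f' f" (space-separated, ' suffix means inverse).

r' f f r

  after r': (1 5 6 4 3 2)
  after f: (1 2 3 4)(6 7)
  after f: (1 4 3 7 5 2)
  after r: (1 6 5 3 7)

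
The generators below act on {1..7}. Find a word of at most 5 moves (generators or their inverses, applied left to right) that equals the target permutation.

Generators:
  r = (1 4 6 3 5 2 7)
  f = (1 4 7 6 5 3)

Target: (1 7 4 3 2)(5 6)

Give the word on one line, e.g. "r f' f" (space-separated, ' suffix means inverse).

  after f': (1 3 5 6 7 4)
  after r: (1 5 3 2 7 6)
  after f': (1 6 3 2 4)
  after f': (1 7 4 3 2)(5 6)

f' r f' f'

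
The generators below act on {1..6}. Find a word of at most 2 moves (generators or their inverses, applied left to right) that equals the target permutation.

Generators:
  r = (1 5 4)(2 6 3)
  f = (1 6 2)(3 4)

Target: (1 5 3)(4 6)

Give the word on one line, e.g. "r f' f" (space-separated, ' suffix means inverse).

r f

  after r: (1 5 4)(2 6 3)
  after f: (1 5 3)(4 6)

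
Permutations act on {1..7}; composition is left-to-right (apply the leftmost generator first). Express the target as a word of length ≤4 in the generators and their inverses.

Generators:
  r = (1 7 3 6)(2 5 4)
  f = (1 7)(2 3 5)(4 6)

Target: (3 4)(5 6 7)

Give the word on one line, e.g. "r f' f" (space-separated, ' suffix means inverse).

  after r: (1 7 3 6)(2 5 4)
  after f: (3 4)(5 6 7)

r f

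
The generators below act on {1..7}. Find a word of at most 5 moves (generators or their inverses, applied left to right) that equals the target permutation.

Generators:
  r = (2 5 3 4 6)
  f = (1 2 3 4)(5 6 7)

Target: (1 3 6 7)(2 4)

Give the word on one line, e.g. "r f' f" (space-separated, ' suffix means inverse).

r f r' f' r

  after r: (2 5 3 4 6)
  after f: (1 2 6 3)(4 7 5)
  after r': (1 6 5 3)(2 4 7)
  after f': (1 5 2 3 4 6 7)
  after r: (1 3 6 7)(2 4)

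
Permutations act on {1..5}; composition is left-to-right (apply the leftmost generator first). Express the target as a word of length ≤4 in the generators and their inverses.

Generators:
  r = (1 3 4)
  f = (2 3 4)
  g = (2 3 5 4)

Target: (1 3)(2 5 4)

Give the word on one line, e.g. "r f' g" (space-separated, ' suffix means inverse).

r r f g

  after r: (1 3 4)
  after r: (1 4 3)
  after f: (1 2 3)
  after g: (1 3)(2 5 4)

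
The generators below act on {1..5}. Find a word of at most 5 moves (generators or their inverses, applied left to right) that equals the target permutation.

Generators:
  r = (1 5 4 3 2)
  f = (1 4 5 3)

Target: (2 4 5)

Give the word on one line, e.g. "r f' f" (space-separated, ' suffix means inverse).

f' f' f' r f

  after f': (1 3 5 4)
  after f': (1 5)(3 4)
  after f': (1 4 5 3)
  after r: (1 3 5 2)
  after f: (2 4 5)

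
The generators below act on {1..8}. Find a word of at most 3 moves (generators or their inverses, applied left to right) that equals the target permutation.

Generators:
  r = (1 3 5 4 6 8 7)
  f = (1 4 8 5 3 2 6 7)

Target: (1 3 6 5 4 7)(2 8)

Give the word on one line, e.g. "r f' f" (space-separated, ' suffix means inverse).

  after f: (1 4 8 5 3 2 6 7)
  after r': (1 5)(2 4 6 8 3)
  after f: (1 3 6 5 4 7)(2 8)

f r' f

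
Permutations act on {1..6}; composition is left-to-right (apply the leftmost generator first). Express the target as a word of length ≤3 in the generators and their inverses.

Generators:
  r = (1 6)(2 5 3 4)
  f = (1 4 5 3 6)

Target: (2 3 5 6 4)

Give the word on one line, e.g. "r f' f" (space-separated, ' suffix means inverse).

  after r: (1 6)(2 5 3 4)
  after f: (2 3 5 6 4)

r f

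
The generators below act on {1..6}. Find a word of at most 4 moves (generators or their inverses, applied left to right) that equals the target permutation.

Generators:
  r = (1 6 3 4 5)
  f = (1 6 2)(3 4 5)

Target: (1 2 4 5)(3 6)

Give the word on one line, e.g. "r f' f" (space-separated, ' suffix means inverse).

f' r' r' r'

  after f': (1 2 6)(3 5 4)
  after r': (1 2)(3 4 6 5)
  after r': (1 2 5 6 4)
  after r': (1 2 4 5)(3 6)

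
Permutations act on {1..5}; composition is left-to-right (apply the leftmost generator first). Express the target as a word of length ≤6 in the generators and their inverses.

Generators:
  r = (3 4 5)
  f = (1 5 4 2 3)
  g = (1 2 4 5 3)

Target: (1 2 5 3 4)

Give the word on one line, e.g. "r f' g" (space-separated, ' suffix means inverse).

g r f' g' r'

  after g: (1 2 4 5 3)
  after r: (1 2 5 4 3)
  after f': (1 4 2)
  after g': (1 2 3 5 4)
  after r': (1 2 5 3 4)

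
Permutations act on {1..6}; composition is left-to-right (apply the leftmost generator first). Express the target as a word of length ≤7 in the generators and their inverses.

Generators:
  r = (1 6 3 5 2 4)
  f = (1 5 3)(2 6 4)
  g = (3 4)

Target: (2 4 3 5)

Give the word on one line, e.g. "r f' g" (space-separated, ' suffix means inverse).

r f' g f' r

  after r: (1 6 3 5 2 4)
  after f': (1 2 6 5 4 3)
  after g: (1 2 6 5 3)
  after f': (1 4 6)
  after r: (2 4 3 5)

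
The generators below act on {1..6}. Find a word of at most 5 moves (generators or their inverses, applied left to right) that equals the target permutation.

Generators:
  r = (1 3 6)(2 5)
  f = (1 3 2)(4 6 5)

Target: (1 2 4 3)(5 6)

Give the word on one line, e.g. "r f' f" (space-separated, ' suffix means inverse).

  after r': (1 6 3)(2 5)
  after f: (1 5)(2 4 6)
  after r': (1 2 4 3)(5 6)

r' f r'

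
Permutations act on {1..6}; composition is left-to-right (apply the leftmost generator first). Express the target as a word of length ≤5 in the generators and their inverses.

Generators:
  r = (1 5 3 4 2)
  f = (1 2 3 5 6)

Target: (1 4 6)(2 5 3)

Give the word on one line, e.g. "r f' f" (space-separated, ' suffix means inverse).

r r r f

  after r: (1 5 3 4 2)
  after r: (1 3 2 5 4)
  after r: (1 4 5 2 3)
  after f: (1 4 6)(2 5 3)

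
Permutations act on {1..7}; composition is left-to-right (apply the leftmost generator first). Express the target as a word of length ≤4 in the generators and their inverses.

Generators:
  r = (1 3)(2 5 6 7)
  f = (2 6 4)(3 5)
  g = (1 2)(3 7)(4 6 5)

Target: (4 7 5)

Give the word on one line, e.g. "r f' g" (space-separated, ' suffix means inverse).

  after r': (1 3)(2 7 6 5)
  after f: (1 5 6 3)(2 7 4)
  after f: (1 3)(2 7)(4 6 5)
  after r: (4 7 5)

r' f f r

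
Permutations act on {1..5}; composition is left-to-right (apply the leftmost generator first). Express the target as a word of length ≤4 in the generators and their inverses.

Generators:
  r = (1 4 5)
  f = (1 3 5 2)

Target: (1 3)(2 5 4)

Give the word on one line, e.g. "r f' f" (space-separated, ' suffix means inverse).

  after r': (1 5 4)
  after f': (1 3)(2 5 4)

r' f'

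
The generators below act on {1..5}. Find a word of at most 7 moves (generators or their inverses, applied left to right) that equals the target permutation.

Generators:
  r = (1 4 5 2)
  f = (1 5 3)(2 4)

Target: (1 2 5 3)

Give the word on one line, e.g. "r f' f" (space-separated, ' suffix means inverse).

r' f' r f' r'

  after r': (1 2 5 4)
  after f': (1 4 3 5 2)
  after r: (1 5)(2 4 3)
  after f': (3 4 5)
  after r': (1 2 5 3)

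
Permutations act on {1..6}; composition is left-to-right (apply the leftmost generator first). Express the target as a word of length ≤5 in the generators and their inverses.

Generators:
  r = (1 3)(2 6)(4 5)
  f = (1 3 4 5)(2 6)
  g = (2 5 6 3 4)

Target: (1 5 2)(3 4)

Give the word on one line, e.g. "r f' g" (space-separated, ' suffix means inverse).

r g' f g

  after r: (1 3)(2 6)(4 5)
  after g': (1 6 4 2 5 3)
  after f: (1 2)(4 6 5)
  after g: (1 5 2)(3 4)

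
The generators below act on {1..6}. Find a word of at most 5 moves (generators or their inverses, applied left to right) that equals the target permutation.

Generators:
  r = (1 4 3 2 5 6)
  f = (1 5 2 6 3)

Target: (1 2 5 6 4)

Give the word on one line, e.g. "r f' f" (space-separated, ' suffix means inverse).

  after r: (1 4 3 2 5 6)
  after r: (1 3 5)(2 6 4)
  after f': (1 6 4 5 3)
  after f': (1 2 5 6 4)

r r f' f'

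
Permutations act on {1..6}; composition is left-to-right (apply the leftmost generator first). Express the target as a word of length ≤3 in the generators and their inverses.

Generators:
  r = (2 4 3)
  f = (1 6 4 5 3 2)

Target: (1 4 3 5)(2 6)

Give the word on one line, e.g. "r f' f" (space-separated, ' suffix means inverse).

f r f

  after f: (1 6 4 5 3 2)
  after r: (1 6 3 4 5 2)
  after f: (1 4 3 5)(2 6)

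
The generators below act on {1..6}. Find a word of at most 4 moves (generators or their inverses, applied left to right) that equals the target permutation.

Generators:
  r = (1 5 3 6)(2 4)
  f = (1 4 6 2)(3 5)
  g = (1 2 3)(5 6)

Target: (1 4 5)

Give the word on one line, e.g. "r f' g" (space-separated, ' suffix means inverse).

  after g': (1 3 2)(5 6)
  after r: (1 6 3 4 2 5)
  after f': (1 4 6 5 2 3)
  after g': (1 4 5)

g' r f' g'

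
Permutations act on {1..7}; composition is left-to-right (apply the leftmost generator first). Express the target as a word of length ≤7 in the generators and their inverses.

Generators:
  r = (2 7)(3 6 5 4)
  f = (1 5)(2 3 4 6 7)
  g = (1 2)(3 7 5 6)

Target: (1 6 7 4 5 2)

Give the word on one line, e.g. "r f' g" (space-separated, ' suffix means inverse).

f' r g r r

  after f': (1 5)(2 7 6 4 3)
  after r: (1 4 6 3 7 5)
  after g: (1 4 3 5 2)(6 7)
  after r: (1 3 4 6 2)(5 7)
  after r: (1 6 7 4 5 2)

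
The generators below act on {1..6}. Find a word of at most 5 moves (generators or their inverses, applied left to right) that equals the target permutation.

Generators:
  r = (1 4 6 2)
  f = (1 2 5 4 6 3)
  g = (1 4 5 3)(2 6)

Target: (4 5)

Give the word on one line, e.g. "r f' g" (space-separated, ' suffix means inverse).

  after r: (1 4 6 2)
  after f: (1 6 5 4 3)
  after g': (1 2 6 4 5)
  after r: (4 5)

r f g' r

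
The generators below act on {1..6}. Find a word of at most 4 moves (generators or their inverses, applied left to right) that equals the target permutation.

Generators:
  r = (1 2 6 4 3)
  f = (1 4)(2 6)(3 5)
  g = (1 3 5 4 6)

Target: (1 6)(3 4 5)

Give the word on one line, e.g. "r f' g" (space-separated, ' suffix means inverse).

  after r: (1 2 6 4 3)
  after f: (1 6)(3 4 5)

r f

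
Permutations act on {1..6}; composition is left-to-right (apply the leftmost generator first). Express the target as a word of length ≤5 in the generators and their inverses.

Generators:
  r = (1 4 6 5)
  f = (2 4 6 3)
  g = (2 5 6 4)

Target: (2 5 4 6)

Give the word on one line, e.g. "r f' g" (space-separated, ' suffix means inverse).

  after f': (2 3 6 4)
  after r': (1 5 6)(2 3 4)
  after f': (1 5 4 3 2 6)
  after r: (2 5 6 4 3)
  after f': (2 5 4 6)

f' r' f' r f'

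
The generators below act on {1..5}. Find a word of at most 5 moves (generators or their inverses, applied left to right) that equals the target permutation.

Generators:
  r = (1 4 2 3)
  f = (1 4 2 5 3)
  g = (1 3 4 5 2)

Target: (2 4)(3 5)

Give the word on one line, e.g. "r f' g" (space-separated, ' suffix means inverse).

g' f' f'

  after g': (1 2 5 4 3)
  after f': (1 4 5)
  after f': (2 4)(3 5)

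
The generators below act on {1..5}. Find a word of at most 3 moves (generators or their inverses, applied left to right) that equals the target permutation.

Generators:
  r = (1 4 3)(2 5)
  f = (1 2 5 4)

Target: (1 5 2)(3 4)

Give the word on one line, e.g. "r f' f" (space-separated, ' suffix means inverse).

  after r': (1 3 4)(2 5)
  after r': (1 4 3)
  after f': (1 5 2)(3 4)

r' r' f'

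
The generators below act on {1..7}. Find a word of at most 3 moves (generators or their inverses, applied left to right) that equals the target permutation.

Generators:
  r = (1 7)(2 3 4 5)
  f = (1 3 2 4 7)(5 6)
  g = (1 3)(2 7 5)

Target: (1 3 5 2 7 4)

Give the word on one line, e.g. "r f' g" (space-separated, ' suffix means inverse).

  after r: (1 7)(2 3 4 5)
  after g': (1 2)(3 4 7)
  after r: (1 3 5 2 7 4)

r g' r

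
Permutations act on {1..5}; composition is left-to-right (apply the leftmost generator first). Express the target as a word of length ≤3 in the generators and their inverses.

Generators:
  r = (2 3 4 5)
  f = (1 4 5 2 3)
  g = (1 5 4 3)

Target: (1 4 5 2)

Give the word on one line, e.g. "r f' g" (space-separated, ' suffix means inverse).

r' g' r

  after r': (2 5 4 3)
  after g': (1 3 2)
  after r: (1 4 5 2)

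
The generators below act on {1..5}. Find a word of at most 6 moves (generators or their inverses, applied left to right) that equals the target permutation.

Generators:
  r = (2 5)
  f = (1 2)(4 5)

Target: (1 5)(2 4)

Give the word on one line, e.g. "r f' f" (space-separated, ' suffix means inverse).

f' r f r f

  after f': (1 2)(4 5)
  after r: (1 5 4 2)
  after f: (1 4)
  after r: (1 4)(2 5)
  after f: (1 5)(2 4)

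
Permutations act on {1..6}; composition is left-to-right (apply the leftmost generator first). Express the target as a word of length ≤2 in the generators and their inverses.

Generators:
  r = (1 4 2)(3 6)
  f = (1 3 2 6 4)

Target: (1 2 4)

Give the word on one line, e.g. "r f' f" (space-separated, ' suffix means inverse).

  after r: (1 4 2)(3 6)
  after r: (1 2 4)

r r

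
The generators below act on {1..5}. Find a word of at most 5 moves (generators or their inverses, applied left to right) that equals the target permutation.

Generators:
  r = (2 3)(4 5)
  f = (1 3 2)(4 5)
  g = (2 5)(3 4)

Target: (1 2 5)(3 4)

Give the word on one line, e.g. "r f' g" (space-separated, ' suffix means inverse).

g' r g g f'

  after g': (2 5)(3 4)
  after r: (2 4)(3 5)
  after g: (2 3)(4 5)
  after g: (2 4)(3 5)
  after f': (1 2 5)(3 4)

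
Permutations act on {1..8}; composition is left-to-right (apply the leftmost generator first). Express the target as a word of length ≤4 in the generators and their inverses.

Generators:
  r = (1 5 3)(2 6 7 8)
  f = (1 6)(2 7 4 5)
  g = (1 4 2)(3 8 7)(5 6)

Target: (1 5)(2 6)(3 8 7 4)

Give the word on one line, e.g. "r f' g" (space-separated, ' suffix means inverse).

r g' r' f'

  after r: (1 5 3)(2 6 7 8)
  after g': (1 6 8 4)(2 5 7 3)
  after r': (1 2)(3 8 4)(5 6 7)
  after f': (1 5)(2 6)(3 8 7 4)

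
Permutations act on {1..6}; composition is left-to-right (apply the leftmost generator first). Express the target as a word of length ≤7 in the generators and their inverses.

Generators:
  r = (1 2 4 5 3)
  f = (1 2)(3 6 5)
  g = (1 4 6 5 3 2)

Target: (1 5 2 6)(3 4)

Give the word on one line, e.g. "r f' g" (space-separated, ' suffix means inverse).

  after g: (1 4 6 5 3 2)
  after f: (1 4 5 6 3)
  after r: (1 5 6)(2 4 3)
  after f': (1 6 2 4 5 3)
  after g: (1 5 2 6)(3 4)

g f r f' g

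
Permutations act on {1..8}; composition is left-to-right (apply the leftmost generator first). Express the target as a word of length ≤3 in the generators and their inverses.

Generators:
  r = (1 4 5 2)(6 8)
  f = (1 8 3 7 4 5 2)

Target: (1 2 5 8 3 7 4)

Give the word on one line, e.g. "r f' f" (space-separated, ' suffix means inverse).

  after r': (1 2 5 4)(6 8)
  after r': (1 5)(2 4)
  after f: (1 2 5 8 3 7 4)

r' r' f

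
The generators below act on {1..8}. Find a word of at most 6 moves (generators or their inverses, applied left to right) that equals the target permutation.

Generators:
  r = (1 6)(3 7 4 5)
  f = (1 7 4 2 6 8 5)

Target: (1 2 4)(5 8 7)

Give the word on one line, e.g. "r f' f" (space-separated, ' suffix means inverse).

  after r': (1 6)(3 5 4 7)
  after r': (3 4)(5 7)
  after f': (1 5)(2 4 3 7 8 6)
  after r': (1 4 5 6 2 7 8)
  after f: (1 2 4)(5 8 7)

r' r' f' r' f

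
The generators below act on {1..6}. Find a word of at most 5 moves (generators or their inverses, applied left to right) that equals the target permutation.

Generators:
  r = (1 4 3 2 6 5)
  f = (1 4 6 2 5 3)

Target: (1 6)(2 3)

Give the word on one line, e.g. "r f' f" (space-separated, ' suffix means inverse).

r r r f'

  after r: (1 4 3 2 6 5)
  after r: (1 3 6)(2 5 4)
  after r: (1 2)(3 5)(4 6)
  after f': (1 6)(2 3)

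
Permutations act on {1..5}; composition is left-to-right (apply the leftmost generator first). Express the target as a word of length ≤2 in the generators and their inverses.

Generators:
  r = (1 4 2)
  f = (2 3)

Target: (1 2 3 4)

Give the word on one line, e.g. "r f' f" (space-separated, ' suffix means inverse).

  after f: (2 3)
  after r': (1 2 3 4)

f r'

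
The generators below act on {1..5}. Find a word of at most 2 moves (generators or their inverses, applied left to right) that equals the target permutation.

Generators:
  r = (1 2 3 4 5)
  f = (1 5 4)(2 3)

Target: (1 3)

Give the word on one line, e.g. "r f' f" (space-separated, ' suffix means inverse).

  after f': (1 4 5)(2 3)
  after r': (1 3)

f' r'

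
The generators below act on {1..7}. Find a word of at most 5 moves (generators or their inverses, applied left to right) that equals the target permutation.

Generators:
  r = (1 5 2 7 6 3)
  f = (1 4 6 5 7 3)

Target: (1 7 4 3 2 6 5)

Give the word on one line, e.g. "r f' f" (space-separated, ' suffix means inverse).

f r f r'

  after f: (1 4 6 5 7 3)
  after r: (1 4 3 5 6 2 7)
  after f: (1 6 2 3 7 4)
  after r': (1 7 4 3 2 6 5)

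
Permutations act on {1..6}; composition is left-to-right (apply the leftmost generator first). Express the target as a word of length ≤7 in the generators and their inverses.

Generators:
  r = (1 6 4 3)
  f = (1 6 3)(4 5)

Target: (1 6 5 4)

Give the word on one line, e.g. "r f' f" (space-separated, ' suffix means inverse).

  after f: (1 6 3)(4 5)
  after r': (4 5 6)
  after f': (1 3 6 5)
  after r': (1 4 6 5 3)
  after r': (1 6 5 4)

f r' f' r' r'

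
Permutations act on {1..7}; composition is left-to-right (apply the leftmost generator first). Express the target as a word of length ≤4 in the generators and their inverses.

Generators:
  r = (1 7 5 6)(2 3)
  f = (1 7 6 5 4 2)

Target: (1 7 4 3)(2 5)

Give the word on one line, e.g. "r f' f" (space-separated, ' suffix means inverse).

  after f: (1 7 6 5 4 2)
  after r': (2 6 7 5 4 3)
  after f: (1 7 4 3)(2 5)

f r' f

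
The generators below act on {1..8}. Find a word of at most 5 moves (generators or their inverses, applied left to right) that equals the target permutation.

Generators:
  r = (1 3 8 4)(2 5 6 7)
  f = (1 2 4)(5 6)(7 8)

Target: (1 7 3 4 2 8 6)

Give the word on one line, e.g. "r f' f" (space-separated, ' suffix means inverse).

f r' f f

  after f: (1 2 4)(5 6)(7 8)
  after r': (1 7 3)(2 8 6)
  after f: (1 8 5 6 4)(2 7 3)
  after f: (1 7 3 4 2 8 6)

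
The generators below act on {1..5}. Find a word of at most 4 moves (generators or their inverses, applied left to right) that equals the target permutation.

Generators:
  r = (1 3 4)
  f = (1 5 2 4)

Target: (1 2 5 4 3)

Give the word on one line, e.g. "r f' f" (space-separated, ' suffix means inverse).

  after f: (1 5 2 4)
  after r': (1 5 2 3)
  after r': (1 5 2)(3 4)
  after f: (1 2 5 4 3)

f r' r' f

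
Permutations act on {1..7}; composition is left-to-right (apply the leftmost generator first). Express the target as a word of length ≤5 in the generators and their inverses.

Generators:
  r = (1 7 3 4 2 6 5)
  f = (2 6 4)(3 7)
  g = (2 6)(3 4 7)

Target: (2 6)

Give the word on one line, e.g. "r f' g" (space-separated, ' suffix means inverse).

  after g: (2 6)(3 4 7)
  after g: (3 7 4)
  after g: (2 6)

g g g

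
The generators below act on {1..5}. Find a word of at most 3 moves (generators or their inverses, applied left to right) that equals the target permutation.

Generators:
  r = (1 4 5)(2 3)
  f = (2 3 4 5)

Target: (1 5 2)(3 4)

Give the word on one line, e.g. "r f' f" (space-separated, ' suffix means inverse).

f' r f

  after f': (2 5 4 3)
  after r: (1 4 2)
  after f: (1 5 2)(3 4)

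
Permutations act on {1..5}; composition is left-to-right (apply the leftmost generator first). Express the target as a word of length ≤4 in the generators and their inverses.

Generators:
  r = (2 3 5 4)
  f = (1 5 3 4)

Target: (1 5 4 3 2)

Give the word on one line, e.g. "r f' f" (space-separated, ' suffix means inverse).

r' f

  after r': (2 4 5 3)
  after f: (1 5 4 3 2)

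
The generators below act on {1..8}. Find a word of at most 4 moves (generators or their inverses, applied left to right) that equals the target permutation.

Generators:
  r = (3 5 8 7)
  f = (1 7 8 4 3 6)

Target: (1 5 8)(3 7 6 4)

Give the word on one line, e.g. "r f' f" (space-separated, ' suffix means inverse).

  after f': (1 6 3 4 8 7)
  after f': (1 3 8)(4 7 6)
  after r: (1 5 8)(3 7 6 4)

f' f' r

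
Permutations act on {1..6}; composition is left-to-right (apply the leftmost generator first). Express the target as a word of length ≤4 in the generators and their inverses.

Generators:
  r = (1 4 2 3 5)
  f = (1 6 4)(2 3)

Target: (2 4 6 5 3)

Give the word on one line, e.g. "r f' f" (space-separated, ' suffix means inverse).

  after f: (1 6 4)(2 3)
  after f: (1 4 6)
  after r': (2 4 6 5 3)

f f r'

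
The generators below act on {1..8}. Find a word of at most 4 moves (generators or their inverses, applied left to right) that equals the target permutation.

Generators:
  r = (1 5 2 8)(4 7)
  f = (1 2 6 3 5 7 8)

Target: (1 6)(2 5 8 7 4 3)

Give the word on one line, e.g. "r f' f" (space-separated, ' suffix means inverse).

  after r: (1 5 2 8)(4 7)
  after f': (1 3 6 2 7 4 5)
  after f': (1 6)(2 5 8 7 4 3)

r f' f'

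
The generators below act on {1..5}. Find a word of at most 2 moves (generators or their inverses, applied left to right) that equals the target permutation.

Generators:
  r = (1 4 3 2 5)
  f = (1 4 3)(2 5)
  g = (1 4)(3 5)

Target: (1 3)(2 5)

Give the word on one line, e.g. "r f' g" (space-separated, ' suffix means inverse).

  after g: (1 4)(3 5)
  after r: (1 3)(2 5)

g r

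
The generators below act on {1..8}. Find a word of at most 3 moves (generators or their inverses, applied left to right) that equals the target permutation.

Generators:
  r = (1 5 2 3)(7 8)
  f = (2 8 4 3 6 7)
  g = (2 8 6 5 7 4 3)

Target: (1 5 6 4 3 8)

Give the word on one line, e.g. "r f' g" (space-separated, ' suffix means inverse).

  after f': (2 7 6 3 4 8)
  after g': (2 5 6 4)(3 7 8)
  after r: (1 5 6 4 3 8)

f' g' r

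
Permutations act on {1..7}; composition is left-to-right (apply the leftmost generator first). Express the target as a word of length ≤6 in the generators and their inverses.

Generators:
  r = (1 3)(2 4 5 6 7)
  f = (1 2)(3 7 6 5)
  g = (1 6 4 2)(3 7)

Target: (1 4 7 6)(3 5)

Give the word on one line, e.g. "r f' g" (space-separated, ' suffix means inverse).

r g' r' r' r'

  after r: (1 3)(2 4 5 6 7)
  after g': (1 7 4 5)(2 6 3)
  after r': (1 6)(2 5 3 7)
  after r': (1 5)(2 4)(3 6)
  after r': (1 4 7 6)(3 5)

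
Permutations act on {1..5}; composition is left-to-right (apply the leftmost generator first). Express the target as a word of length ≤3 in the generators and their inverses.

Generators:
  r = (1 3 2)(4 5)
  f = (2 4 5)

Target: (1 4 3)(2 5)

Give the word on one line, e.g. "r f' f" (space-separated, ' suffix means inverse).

f' r' f

  after f': (2 5 4)
  after r': (1 2 4 3)
  after f: (1 4 3)(2 5)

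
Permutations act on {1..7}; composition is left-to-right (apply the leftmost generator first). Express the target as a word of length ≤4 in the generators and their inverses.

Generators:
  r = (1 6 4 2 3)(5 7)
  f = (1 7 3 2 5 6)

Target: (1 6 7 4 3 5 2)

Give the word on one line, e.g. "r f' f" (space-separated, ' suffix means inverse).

r' f' r' f

  after r': (1 3 2 4 6)(5 7)
  after f': (1 7 2 4 5)
  after r': (1 5 3 2 6)(4 7)
  after f: (1 6 7 4 3 5 2)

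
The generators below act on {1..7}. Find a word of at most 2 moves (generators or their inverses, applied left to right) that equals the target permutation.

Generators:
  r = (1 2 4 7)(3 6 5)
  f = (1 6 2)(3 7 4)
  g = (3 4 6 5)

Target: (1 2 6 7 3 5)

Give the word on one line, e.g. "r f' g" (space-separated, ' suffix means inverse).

g' f'

  after g': (3 5 6 4)
  after f': (1 2 6 7 3 5)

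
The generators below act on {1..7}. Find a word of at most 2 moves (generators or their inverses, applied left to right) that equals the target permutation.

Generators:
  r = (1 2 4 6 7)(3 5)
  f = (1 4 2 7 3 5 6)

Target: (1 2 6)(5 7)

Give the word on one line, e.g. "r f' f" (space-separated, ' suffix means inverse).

r' f'

  after r': (1 7 6 4 2)(3 5)
  after f': (1 2 6)(5 7)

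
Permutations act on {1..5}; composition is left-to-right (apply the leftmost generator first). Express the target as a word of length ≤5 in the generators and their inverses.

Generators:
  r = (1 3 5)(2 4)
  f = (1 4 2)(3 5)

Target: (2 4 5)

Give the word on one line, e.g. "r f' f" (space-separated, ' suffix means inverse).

f' r' f f

  after f': (1 2 4)(3 5)
  after r': (1 4 5)
  after f: (1 2)(3 5 4)
  after f: (2 4 5)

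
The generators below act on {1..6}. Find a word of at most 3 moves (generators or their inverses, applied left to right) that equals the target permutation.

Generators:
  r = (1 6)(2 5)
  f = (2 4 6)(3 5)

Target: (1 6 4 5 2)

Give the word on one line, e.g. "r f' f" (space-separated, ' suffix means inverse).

  after f: (2 4 6)(3 5)
  after f: (2 6 4)
  after r': (1 6 4 5 2)

f f r'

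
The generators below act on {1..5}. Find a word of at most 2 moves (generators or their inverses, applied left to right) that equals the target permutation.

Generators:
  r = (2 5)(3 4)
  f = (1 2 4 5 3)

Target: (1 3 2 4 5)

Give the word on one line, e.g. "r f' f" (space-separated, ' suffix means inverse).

r f'

  after r: (2 5)(3 4)
  after f': (1 3 2 4 5)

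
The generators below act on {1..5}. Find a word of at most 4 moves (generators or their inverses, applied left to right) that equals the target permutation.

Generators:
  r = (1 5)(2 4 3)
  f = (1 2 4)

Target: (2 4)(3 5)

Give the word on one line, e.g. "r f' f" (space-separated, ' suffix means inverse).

  after r': (1 5)(2 3 4)
  after f: (1 5 2 3)
  after r': (2 4)(3 5)

r' f r'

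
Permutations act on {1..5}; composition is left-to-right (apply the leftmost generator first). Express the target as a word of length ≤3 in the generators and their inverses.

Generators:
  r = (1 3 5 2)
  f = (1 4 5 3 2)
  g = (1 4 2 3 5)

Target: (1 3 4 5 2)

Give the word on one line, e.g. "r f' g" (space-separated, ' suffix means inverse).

g g g

  after g: (1 4 2 3 5)
  after g: (1 2 5 4 3)
  after g: (1 3 4 5 2)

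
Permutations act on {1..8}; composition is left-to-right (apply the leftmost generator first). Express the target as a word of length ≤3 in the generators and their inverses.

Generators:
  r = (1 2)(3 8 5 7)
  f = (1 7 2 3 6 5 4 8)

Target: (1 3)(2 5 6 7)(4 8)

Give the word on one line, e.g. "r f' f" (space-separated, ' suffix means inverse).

f' r'

  after f': (1 8 4 5 6 3 2 7)
  after r': (1 3)(2 5 6 7)(4 8)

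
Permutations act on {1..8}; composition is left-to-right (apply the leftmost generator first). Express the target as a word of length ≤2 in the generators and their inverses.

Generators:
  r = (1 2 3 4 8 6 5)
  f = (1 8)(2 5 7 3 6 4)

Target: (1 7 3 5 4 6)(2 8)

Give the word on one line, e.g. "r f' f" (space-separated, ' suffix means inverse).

r' f

  after r': (1 5 6 8 4 3 2)
  after f: (1 7 3 5 4 6)(2 8)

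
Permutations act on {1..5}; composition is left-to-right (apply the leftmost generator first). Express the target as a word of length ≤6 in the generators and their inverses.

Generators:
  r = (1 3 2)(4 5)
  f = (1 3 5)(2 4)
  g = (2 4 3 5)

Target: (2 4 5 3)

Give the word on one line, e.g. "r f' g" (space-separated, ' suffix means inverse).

r' g r' f' f'

  after r': (1 2 3)(4 5)
  after g: (1 4 2 5 3)
  after r': (1 5)(2 4 3)
  after f': (1 3 4)
  after f': (2 4 5 3)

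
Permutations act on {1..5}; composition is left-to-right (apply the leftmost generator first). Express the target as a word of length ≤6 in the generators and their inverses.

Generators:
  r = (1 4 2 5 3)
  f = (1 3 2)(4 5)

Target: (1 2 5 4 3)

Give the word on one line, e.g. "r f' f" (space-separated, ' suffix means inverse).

f' r' r' r' f

  after f': (1 2 3)(4 5)
  after r': (1 4 2 5)
  after r': (3 5)
  after r': (1 3 2 4)
  after f: (1 2 5 4 3)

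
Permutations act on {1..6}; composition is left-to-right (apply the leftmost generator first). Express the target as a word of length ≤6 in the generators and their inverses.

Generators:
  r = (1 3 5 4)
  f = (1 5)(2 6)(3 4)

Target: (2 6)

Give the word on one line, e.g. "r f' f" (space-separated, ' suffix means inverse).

f r' f f r'

  after f: (1 5)(2 6)(3 4)
  after r': (1 3 5 4)(2 6)
  after f: (1 4 5 3)
  after f: (1 3 5 4)(2 6)
  after r': (2 6)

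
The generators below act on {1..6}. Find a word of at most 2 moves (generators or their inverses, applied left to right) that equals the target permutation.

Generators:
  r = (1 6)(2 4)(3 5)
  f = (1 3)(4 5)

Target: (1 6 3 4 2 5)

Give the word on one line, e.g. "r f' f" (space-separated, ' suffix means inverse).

r' f

  after r': (1 6)(2 4)(3 5)
  after f: (1 6 3 4 2 5)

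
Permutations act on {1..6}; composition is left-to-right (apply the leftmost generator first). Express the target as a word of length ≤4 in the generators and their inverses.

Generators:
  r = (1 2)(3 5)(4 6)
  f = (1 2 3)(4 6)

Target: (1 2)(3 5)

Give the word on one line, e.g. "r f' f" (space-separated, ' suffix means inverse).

  after r': (1 2)(3 5)(4 6)
  after f: (1 3 5)
  after f: (2 3 5)(4 6)
  after f: (1 2)(3 5)

r' f f f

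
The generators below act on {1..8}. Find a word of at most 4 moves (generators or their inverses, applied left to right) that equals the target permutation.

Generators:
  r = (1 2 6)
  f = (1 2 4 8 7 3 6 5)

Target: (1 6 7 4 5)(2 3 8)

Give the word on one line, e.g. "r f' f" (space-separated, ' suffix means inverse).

  after f': (1 5 6 3 7 8 4 2)
  after r: (1 5)(3 7 8 4 6)
  after r: (1 5 2 6 3 7 8 4)
  after f': (1 6 7 4 5)(2 3 8)

f' r r f'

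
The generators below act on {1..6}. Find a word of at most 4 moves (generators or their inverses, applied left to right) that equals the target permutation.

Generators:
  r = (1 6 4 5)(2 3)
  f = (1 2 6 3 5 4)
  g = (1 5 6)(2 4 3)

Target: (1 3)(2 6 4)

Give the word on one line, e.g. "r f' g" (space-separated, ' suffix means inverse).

  after r': (1 5 4 6)(2 3)
  after g': (2 4 5)
  after f: (1 2)(3 5 6)
  after g': (1 3)(2 6 4)

r' g' f g'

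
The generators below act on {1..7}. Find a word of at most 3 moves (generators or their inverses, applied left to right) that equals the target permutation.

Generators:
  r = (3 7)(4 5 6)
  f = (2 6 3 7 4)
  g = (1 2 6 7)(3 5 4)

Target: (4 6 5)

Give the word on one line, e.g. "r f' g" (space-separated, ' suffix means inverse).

r r

  after r: (3 7)(4 5 6)
  after r: (4 6 5)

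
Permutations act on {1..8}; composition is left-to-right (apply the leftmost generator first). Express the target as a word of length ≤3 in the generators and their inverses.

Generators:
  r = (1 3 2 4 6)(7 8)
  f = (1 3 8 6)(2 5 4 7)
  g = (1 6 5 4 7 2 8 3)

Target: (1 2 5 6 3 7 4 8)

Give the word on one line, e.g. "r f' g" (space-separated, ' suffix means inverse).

  after f: (1 3 8 6)(2 5 4 7)
  after r: (1 2 5 6 3 7 4 8)

f r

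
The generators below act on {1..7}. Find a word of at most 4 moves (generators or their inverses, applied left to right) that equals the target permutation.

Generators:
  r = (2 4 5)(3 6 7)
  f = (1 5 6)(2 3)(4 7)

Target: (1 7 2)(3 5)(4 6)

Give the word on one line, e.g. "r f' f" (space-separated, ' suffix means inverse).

r' f' r' r'

  after r': (2 5 4)(3 7 6)
  after f': (1 6 2)(3 4)(5 7)
  after r': (1 3 2)(4 7)(5 6)
  after r': (1 7 2)(3 5)(4 6)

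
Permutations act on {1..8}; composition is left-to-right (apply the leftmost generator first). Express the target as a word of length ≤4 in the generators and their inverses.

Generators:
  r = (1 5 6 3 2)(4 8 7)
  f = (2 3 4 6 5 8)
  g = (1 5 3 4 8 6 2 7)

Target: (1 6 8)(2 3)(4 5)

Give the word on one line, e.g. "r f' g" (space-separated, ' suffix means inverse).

  after g: (1 5 3 4 8 6 2 7)
  after f: (1 8 5 4 2 7)(3 6)
  after g': (1 4 6 5 3 8)
  after f: (1 6 8)(2 3)(4 5)

g f g' f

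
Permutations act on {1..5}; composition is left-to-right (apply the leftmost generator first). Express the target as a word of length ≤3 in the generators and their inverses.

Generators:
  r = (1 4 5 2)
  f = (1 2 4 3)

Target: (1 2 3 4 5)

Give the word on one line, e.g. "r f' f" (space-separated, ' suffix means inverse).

  after r: (1 4 5 2)
  after f': (1 2 3 4 5)

r f'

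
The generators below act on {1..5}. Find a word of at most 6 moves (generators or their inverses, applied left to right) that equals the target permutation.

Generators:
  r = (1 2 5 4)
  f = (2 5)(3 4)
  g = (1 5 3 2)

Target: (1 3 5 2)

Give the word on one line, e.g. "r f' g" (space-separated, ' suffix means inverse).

g' f' r' f' g

  after g': (1 2 3 5)
  after f': (1 5)(2 4 3)
  after r': (1 2 5 4 3)
  after f': (1 5 3)
  after g: (1 3 5 2)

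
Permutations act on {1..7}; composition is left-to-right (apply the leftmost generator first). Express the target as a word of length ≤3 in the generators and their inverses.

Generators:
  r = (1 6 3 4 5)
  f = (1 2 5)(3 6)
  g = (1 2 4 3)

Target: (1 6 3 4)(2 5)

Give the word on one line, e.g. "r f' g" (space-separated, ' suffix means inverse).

g' f'

  after g': (1 3 4 2)
  after f': (1 6 3 4)(2 5)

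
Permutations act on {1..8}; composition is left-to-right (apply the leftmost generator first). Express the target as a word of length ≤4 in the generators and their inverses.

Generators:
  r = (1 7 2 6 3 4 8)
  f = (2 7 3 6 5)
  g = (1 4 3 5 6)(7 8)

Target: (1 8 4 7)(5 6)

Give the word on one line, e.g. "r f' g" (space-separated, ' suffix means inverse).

r' f'

  after r': (1 8 4 3 6 2 7)
  after f': (1 8 4 7)(5 6)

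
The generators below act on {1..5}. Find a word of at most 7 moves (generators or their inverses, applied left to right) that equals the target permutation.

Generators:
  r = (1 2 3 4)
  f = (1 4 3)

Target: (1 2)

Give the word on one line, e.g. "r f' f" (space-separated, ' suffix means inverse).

f r' f' r r

  after f: (1 4 3)
  after r': (1 3 4 2)
  after f': (1 4 2 3)
  after r: (2 4 3)
  after r: (1 2)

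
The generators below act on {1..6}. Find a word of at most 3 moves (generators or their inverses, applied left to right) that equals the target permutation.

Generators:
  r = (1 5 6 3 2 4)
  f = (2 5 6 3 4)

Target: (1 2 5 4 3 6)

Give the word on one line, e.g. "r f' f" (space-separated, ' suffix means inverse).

  after f': (2 4 3 6 5)
  after r': (1 4 6)(3 5)
  after f: (1 2 5 4 3 6)

f' r' f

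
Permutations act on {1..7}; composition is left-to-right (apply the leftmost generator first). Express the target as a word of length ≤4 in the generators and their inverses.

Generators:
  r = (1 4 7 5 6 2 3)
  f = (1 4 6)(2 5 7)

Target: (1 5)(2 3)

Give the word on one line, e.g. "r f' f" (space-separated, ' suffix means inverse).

r' f r' f

  after r': (1 3 2 6 5 7 4)
  after f: (1 3 5 2)(6 7)
  after r': (1 2 3 7 5 6 4)
  after f: (1 5)(2 3)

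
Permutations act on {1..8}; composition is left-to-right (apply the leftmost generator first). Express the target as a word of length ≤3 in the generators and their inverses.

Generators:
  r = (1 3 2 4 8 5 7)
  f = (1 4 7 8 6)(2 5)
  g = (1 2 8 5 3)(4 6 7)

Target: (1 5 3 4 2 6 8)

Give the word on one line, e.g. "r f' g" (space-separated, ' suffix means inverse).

  after f: (1 4 7 8 6)(2 5)
  after r': (1 2 8 6 7 4 5 3)
  after f: (1 5 3 4 2 6 8)

f r' f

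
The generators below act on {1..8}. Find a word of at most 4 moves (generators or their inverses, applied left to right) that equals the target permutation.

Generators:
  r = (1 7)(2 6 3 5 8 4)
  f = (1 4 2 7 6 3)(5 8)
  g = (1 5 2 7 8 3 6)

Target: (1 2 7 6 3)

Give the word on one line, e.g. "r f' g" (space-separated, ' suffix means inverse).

g f r' g

  after g: (1 5 2 7 8 3 6)
  after f: (1 8)(2 6 4)(5 7)
  after r': (1 5)(3 6 8 7)
  after g: (1 2 7 6 3)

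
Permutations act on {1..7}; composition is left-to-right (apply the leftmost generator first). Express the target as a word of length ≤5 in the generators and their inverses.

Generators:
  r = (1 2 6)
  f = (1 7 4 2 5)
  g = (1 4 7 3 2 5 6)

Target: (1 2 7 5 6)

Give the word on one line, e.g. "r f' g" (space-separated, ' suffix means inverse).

  after f: (1 7 4 2 5)
  after r': (1 7 4)(2 5 6)
  after f: (1 4 7 2)(5 6)
  after f: (1 2 7 5 6)

f r' f f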